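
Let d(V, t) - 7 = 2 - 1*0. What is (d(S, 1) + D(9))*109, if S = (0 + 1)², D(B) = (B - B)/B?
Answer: 981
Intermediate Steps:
D(B) = 0 (D(B) = 0/B = 0)
S = 1 (S = 1² = 1)
d(V, t) = 9 (d(V, t) = 7 + (2 - 1*0) = 7 + (2 + 0) = 7 + 2 = 9)
(d(S, 1) + D(9))*109 = (9 + 0)*109 = 9*109 = 981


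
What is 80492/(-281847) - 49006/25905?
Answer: -1766371038/811249615 ≈ -2.1773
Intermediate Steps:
80492/(-281847) - 49006/25905 = 80492*(-1/281847) - 49006*1/25905 = -80492/281847 - 49006/25905 = -1766371038/811249615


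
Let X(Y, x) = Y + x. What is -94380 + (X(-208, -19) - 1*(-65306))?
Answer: -29301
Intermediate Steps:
-94380 + (X(-208, -19) - 1*(-65306)) = -94380 + ((-208 - 19) - 1*(-65306)) = -94380 + (-227 + 65306) = -94380 + 65079 = -29301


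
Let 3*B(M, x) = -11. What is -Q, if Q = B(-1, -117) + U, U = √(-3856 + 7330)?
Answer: 11/3 - 3*√386 ≈ -55.274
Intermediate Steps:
B(M, x) = -11/3 (B(M, x) = (⅓)*(-11) = -11/3)
U = 3*√386 (U = √3474 = 3*√386 ≈ 58.941)
Q = -11/3 + 3*√386 ≈ 55.274
-Q = -(-11/3 + 3*√386) = 11/3 - 3*√386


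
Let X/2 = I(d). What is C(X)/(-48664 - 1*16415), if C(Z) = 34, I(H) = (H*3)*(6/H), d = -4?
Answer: -34/65079 ≈ -0.00052244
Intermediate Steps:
I(H) = 18 (I(H) = (3*H)*(6/H) = 18)
X = 36 (X = 2*18 = 36)
C(X)/(-48664 - 1*16415) = 34/(-48664 - 1*16415) = 34/(-48664 - 16415) = 34/(-65079) = 34*(-1/65079) = -34/65079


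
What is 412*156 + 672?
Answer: 64944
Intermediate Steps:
412*156 + 672 = 64272 + 672 = 64944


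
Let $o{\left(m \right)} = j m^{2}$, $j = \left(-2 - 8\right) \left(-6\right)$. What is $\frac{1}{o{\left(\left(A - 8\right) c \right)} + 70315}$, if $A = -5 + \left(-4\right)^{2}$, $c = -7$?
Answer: $\frac{1}{96775} \approx 1.0333 \cdot 10^{-5}$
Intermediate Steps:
$j = 60$ ($j = \left(-10\right) \left(-6\right) = 60$)
$A = 11$ ($A = -5 + 16 = 11$)
$o{\left(m \right)} = 60 m^{2}$
$\frac{1}{o{\left(\left(A - 8\right) c \right)} + 70315} = \frac{1}{60 \left(\left(11 - 8\right) \left(-7\right)\right)^{2} + 70315} = \frac{1}{60 \left(3 \left(-7\right)\right)^{2} + 70315} = \frac{1}{60 \left(-21\right)^{2} + 70315} = \frac{1}{60 \cdot 441 + 70315} = \frac{1}{26460 + 70315} = \frac{1}{96775}$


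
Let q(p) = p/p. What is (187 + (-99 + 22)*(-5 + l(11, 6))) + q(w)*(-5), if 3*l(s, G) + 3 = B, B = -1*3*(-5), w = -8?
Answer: 259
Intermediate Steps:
B = 15 (B = -3*(-5) = 15)
l(s, G) = 4 (l(s, G) = -1 + (⅓)*15 = -1 + 5 = 4)
q(p) = 1
(187 + (-99 + 22)*(-5 + l(11, 6))) + q(w)*(-5) = (187 + (-99 + 22)*(-5 + 4)) + 1*(-5) = (187 - 77*(-1)) - 5 = (187 + 77) - 5 = 264 - 5 = 259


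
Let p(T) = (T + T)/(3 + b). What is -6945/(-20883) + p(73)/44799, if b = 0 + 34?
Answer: 3838274651/11538296043 ≈ 0.33266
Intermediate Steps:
b = 34
p(T) = 2*T/37 (p(T) = (T + T)/(3 + 34) = (2*T)/37 = (2*T)*(1/37) = 2*T/37)
-6945/(-20883) + p(73)/44799 = -6945/(-20883) + ((2/37)*73)/44799 = -6945*(-1/20883) + (146/37)*(1/44799) = 2315/6961 + 146/1657563 = 3838274651/11538296043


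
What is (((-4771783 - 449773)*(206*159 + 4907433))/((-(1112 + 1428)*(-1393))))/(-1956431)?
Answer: 921266538249/247224403315 ≈ 3.7264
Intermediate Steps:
(((-4771783 - 449773)*(206*159 + 4907433))/((-(1112 + 1428)*(-1393))))/(-1956431) = ((-5221556*(32754 + 4907433))/((-2540*(-1393))))*(-1/1956431) = ((-5221556*4940187)/((-1*(-3538220))))*(-1/1956431) = -25795463070972/3538220*(-1/1956431) = -25795463070972*1/3538220*(-1/1956431) = -921266538249/126365*(-1/1956431) = 921266538249/247224403315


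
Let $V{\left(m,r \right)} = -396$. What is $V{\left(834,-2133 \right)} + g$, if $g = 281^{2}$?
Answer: $78565$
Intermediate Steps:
$g = 78961$
$V{\left(834,-2133 \right)} + g = -396 + 78961 = 78565$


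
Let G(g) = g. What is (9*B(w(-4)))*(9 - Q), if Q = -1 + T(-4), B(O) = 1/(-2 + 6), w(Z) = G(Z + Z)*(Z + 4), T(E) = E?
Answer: 63/2 ≈ 31.500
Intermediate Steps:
w(Z) = 2*Z*(4 + Z) (w(Z) = (Z + Z)*(Z + 4) = (2*Z)*(4 + Z) = 2*Z*(4 + Z))
B(O) = ¼ (B(O) = 1/4 = ¼)
Q = -5 (Q = -1 - 4 = -5)
(9*B(w(-4)))*(9 - Q) = (9*(¼))*(9 - 1*(-5)) = 9*(9 + 5)/4 = (9/4)*14 = 63/2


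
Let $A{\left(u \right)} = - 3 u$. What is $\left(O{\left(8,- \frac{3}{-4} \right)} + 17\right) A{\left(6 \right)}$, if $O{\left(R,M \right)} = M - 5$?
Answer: $- \frac{459}{2} \approx -229.5$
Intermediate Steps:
$O{\left(R,M \right)} = -5 + M$ ($O{\left(R,M \right)} = M - 5 = -5 + M$)
$\left(O{\left(8,- \frac{3}{-4} \right)} + 17\right) A{\left(6 \right)} = \left(\left(-5 - \frac{3}{-4}\right) + 17\right) \left(\left(-3\right) 6\right) = \left(\left(-5 - - \frac{3}{4}\right) + 17\right) \left(-18\right) = \left(\left(-5 + \frac{3}{4}\right) + 17\right) \left(-18\right) = \left(- \frac{17}{4} + 17\right) \left(-18\right) = \frac{51}{4} \left(-18\right) = - \frac{459}{2}$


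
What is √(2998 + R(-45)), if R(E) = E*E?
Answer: √5023 ≈ 70.873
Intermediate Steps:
R(E) = E²
√(2998 + R(-45)) = √(2998 + (-45)²) = √(2998 + 2025) = √5023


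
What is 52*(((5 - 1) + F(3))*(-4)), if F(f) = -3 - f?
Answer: 416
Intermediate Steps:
52*(((5 - 1) + F(3))*(-4)) = 52*(((5 - 1) + (-3 - 1*3))*(-4)) = 52*((4 + (-3 - 3))*(-4)) = 52*((4 - 6)*(-4)) = 52*(-2*(-4)) = 52*8 = 416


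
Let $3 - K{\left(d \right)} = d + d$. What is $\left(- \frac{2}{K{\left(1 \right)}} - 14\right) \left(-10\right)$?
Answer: $160$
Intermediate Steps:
$K{\left(d \right)} = 3 - 2 d$ ($K{\left(d \right)} = 3 - \left(d + d\right) = 3 - 2 d$)
$\left(- \frac{2}{K{\left(1 \right)}} - 14\right) \left(-10\right) = \left(- \frac{2}{3 - 2} - 14\right) \left(-10\right) = \left(- \frac{2}{1} - 14\right) \left(-10\right) = \left(\left(-2\right) 1 - 14\right) \left(-10\right) = \left(-2 - 14\right) \left(-10\right) = \left(-16\right) \left(-10\right) = 160$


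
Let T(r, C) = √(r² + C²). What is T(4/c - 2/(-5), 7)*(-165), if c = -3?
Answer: -77*√229 ≈ -1165.2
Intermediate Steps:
T(r, C) = √(C² + r²)
T(4/c - 2/(-5), 7)*(-165) = √(7² + (4/(-3) - 2/(-5))²)*(-165) = √(49 + (4*(-⅓) - 2*(-⅕))²)*(-165) = √(49 + (-4/3 + ⅖)²)*(-165) = √(49 + (-14/15)²)*(-165) = √(49 + 196/225)*(-165) = √(11221/225)*(-165) = (7*√229/15)*(-165) = -77*√229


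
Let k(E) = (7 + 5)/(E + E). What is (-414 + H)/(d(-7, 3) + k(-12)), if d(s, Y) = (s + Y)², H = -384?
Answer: -1596/31 ≈ -51.484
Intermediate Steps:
k(E) = 6/E (k(E) = 12/((2*E)) = 12*(1/(2*E)) = 6/E)
d(s, Y) = (Y + s)²
(-414 + H)/(d(-7, 3) + k(-12)) = (-414 - 384)/((3 - 7)² + 6/(-12)) = -798/((-4)² + 6*(-1/12)) = -798/(16 - ½) = -798/31/2 = -798*2/31 = -1596/31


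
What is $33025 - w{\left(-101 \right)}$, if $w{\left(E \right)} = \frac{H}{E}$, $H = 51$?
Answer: $\frac{3335576}{101} \approx 33026.0$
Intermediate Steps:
$w{\left(E \right)} = \frac{51}{E}$
$33025 - w{\left(-101 \right)} = 33025 - \frac{51}{-101} = 33025 - 51 \left(- \frac{1}{101}\right) = 33025 - - \frac{51}{101} = 33025 + \frac{51}{101} = \frac{3335576}{101}$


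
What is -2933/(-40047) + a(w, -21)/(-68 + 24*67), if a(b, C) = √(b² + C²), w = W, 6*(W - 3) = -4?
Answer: 419/5721 + √82/660 ≈ 0.086959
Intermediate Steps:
W = 7/3 (W = 3 + (⅙)*(-4) = 3 - ⅔ = 7/3 ≈ 2.3333)
w = 7/3 ≈ 2.3333
a(b, C) = √(C² + b²)
-2933/(-40047) + a(w, -21)/(-68 + 24*67) = -2933/(-40047) + √((-21)² + (7/3)²)/(-68 + 24*67) = -2933*(-1/40047) + √(441 + 49/9)/(-68 + 1608) = 419/5721 + √(4018/9)/1540 = 419/5721 + (7*√82/3)*(1/1540) = 419/5721 + √82/660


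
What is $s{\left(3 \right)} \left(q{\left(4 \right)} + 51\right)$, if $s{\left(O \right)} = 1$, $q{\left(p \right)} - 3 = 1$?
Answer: $55$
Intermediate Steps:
$q{\left(p \right)} = 4$ ($q{\left(p \right)} = 3 + 1 = 4$)
$s{\left(3 \right)} \left(q{\left(4 \right)} + 51\right) = 1 \left(4 + 51\right) = 1 \cdot 55 = 55$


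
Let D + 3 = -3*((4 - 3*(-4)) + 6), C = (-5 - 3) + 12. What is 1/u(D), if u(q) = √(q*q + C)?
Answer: √4765/4765 ≈ 0.014487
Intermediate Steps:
C = 4 (C = -8 + 12 = 4)
D = -69 (D = -3 - 3*((4 - 3*(-4)) + 6) = -3 - 3*((4 + 12) + 6) = -3 - 3*(16 + 6) = -3 - 3*22 = -3 - 66 = -69)
u(q) = √(4 + q²) (u(q) = √(q*q + 4) = √(q² + 4) = √(4 + q²))
1/u(D) = 1/(√(4 + (-69)²)) = 1/(√(4 + 4761)) = 1/(√4765) = √4765/4765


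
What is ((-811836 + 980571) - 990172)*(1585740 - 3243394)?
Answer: 1361658328798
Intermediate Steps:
((-811836 + 980571) - 990172)*(1585740 - 3243394) = (168735 - 990172)*(-1657654) = -821437*(-1657654) = 1361658328798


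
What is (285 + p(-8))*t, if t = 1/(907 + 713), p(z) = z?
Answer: 277/1620 ≈ 0.17099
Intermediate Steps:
t = 1/1620 ≈ 0.00061728
(285 + p(-8))*t = (285 - 8)*(1/1620) = 277*(1/1620) = 277/1620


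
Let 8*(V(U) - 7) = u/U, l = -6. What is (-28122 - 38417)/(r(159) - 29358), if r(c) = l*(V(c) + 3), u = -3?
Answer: 14106268/6236613 ≈ 2.2618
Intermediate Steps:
V(U) = 7 - 3/(8*U) (V(U) = 7 + (-3/U)/8 = 7 - 3/(8*U))
r(c) = -60 + 9/(4*c) (r(c) = -6*((7 - 3/(8*c)) + 3) = -6*(10 - 3/(8*c)) = -60 + 9/(4*c))
(-28122 - 38417)/(r(159) - 29358) = (-28122 - 38417)/((-60 + (9/4)/159) - 29358) = -66539/((-60 + (9/4)*(1/159)) - 29358) = -66539/((-60 + 3/212) - 29358) = -66539/(-12717/212 - 29358) = -66539/(-6236613/212) = -66539*(-212/6236613) = 14106268/6236613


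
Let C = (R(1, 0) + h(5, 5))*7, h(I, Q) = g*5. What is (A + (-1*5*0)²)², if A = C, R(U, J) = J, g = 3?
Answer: 11025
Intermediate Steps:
h(I, Q) = 15 (h(I, Q) = 3*5 = 15)
C = 105 (C = (0 + 15)*7 = 15*7 = 105)
A = 105
(A + (-1*5*0)²)² = (105 + (-1*5*0)²)² = (105 + (-5*0)²)² = (105 + 0²)² = (105 + 0)² = 105² = 11025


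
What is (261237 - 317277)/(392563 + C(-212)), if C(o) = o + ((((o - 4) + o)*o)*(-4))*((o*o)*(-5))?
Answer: -56040/81561168031 ≈ -6.8709e-7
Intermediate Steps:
C(o) = o + 20*o³*(-4 + 2*o) (C(o) = o + ((((-4 + o) + o)*o)*(-4))*(o²*(-5)) = o + (((-4 + 2*o)*o)*(-4))*(-5*o²) = o + ((o*(-4 + 2*o))*(-4))*(-5*o²) = o + (-4*o*(-4 + 2*o))*(-5*o²) = o + 20*o³*(-4 + 2*o))
(261237 - 317277)/(392563 + C(-212)) = (261237 - 317277)/(392563 + (-212 - 80*(-212)³ + 40*(-212)⁴)) = -56040/(392563 + (-212 - 80*(-9528128) + 40*2019963136)) = -56040/(392563 + (-212 + 762250240 + 80798525440)) = -56040/(392563 + 81560775468) = -56040/81561168031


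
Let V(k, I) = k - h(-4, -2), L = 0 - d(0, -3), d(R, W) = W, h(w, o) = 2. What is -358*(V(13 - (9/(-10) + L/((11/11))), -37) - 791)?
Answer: 1399959/5 ≈ 2.7999e+5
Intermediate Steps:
L = 3 (L = 0 - 1*(-3) = 0 + 3 = 3)
V(k, I) = -2 + k (V(k, I) = k - 1*2 = k - 2 = -2 + k)
-358*(V(13 - (9/(-10) + L/((11/11))), -37) - 791) = -358*((-2 + (13 - (9/(-10) + 3/((11/11))))) - 791) = -358*((-2 + (13 - (9*(-⅒) + 3/((11*(1/11)))))) - 791) = -358*((-2 + (13 - (-9/10 + 3/1))) - 791) = -358*((-2 + (13 - (-9/10 + 3*1))) - 791) = -358*((-2 + (13 - (-9/10 + 3))) - 791) = -358*((-2 + (13 - 1*21/10)) - 791) = -358*((-2 + (13 - 21/10)) - 791) = -358*((-2 + 109/10) - 791) = -358*(89/10 - 791) = -358*(-7821/10) = 1399959/5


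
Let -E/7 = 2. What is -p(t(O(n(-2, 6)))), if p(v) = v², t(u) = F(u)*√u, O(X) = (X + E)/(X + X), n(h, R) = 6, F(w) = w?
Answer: 8/27 ≈ 0.29630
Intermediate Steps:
E = -14 (E = -7*2 = -14)
O(X) = (-14 + X)/(2*X) (O(X) = (X - 14)/(X + X) = (-14 + X)/((2*X)) = (-14 + X)*(1/(2*X)) = (-14 + X)/(2*X))
t(u) = u^(3/2) (t(u) = u*√u = u^(3/2))
-p(t(O(n(-2, 6)))) = -(((½)*(-14 + 6)/6)^(3/2))² = -(((½)*(⅙)*(-8))^(3/2))² = -((-⅔)^(3/2))² = -(-2*I*√6/9)² = -1*(-8/27) = 8/27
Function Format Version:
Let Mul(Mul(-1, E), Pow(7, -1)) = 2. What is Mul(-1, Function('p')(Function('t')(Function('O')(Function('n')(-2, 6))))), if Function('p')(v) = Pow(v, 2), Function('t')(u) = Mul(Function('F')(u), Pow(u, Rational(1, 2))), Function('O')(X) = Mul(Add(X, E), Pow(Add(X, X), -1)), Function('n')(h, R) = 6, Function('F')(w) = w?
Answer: Rational(8, 27) ≈ 0.29630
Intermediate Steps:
E = -14 (E = Mul(-7, 2) = -14)
Function('O')(X) = Mul(Rational(1, 2), Pow(X, -1), Add(-14, X)) (Function('O')(X) = Mul(Add(X, -14), Pow(Add(X, X), -1)) = Mul(Add(-14, X), Pow(Mul(2, X), -1)) = Mul(Add(-14, X), Mul(Rational(1, 2), Pow(X, -1))) = Mul(Rational(1, 2), Pow(X, -1), Add(-14, X)))
Function('t')(u) = Pow(u, Rational(3, 2)) (Function('t')(u) = Mul(u, Pow(u, Rational(1, 2))) = Pow(u, Rational(3, 2)))
Mul(-1, Function('p')(Function('t')(Function('O')(Function('n')(-2, 6))))) = Mul(-1, Pow(Pow(Mul(Rational(1, 2), Pow(6, -1), Add(-14, 6)), Rational(3, 2)), 2)) = Mul(-1, Pow(Pow(Mul(Rational(1, 2), Rational(1, 6), -8), Rational(3, 2)), 2)) = Mul(-1, Pow(Pow(Rational(-2, 3), Rational(3, 2)), 2)) = Mul(-1, Pow(Mul(Rational(-2, 9), I, Pow(6, Rational(1, 2))), 2)) = Mul(-1, Rational(-8, 27)) = Rational(8, 27)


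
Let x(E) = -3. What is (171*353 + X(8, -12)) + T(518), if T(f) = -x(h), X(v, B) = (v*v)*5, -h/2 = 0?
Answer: 60686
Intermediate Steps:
h = 0 (h = -2*0 = 0)
X(v, B) = 5*v² (X(v, B) = v²*5 = 5*v²)
T(f) = 3 (T(f) = -1*(-3) = 3)
(171*353 + X(8, -12)) + T(518) = (171*353 + 5*8²) + 3 = (60363 + 5*64) + 3 = (60363 + 320) + 3 = 60683 + 3 = 60686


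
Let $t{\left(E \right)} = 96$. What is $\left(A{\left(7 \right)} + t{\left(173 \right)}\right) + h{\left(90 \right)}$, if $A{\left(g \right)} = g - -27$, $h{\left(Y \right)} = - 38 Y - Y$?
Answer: $-3380$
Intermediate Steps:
$h{\left(Y \right)} = - 39 Y$
$A{\left(g \right)} = 27 + g$ ($A{\left(g \right)} = g + 27 = 27 + g$)
$\left(A{\left(7 \right)} + t{\left(173 \right)}\right) + h{\left(90 \right)} = \left(\left(27 + 7\right) + 96\right) - 3510 = \left(34 + 96\right) - 3510 = 130 - 3510 = -3380$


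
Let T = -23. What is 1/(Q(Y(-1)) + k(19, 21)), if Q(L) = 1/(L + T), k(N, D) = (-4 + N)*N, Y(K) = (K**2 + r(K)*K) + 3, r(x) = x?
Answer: 18/5129 ≈ 0.0035095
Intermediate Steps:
Y(K) = 3 + 2*K**2 (Y(K) = (K**2 + K*K) + 3 = (K**2 + K**2) + 3 = 2*K**2 + 3 = 3 + 2*K**2)
k(N, D) = N*(-4 + N)
Q(L) = 1/(-23 + L) (Q(L) = 1/(L - 23) = 1/(-23 + L))
1/(Q(Y(-1)) + k(19, 21)) = 1/(1/(-23 + (3 + 2*(-1)**2)) + 19*(-4 + 19)) = 1/(1/(-23 + (3 + 2*1)) + 19*15) = 1/(1/(-23 + (3 + 2)) + 285) = 1/(1/(-23 + 5) + 285) = 1/(1/(-18) + 285) = 1/(-1/18 + 285) = 1/(5129/18) = 18/5129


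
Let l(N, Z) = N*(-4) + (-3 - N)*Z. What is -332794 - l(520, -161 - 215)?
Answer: -527362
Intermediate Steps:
l(N, Z) = -4*N + Z*(-3 - N)
-332794 - l(520, -161 - 215) = -332794 - (-4*520 - 3*(-161 - 215) - 1*520*(-161 - 215)) = -332794 - (-2080 - 3*(-376) - 1*520*(-376)) = -332794 - (-2080 + 1128 + 195520) = -332794 - 1*194568 = -332794 - 194568 = -527362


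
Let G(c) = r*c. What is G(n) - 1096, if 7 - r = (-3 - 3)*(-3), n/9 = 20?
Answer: -3076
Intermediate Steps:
n = 180 (n = 9*20 = 180)
r = -11 (r = 7 - (-3 - 3)*(-3) = 7 - (-6)*(-3) = 7 - 1*18 = 7 - 18 = -11)
G(c) = -11*c
G(n) - 1096 = -11*180 - 1096 = -1980 - 1096 = -3076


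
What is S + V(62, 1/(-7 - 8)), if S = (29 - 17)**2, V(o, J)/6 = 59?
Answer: 498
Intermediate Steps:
V(o, J) = 354 (V(o, J) = 6*59 = 354)
S = 144 (S = 12**2 = 144)
S + V(62, 1/(-7 - 8)) = 144 + 354 = 498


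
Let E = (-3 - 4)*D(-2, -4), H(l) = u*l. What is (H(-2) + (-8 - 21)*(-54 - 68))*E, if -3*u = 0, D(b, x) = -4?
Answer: 99064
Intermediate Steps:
u = 0 (u = -⅓*0 = 0)
H(l) = 0 (H(l) = 0*l = 0)
E = 28 (E = (-3 - 4)*(-4) = -7*(-4) = 28)
(H(-2) + (-8 - 21)*(-54 - 68))*E = (0 + (-8 - 21)*(-54 - 68))*28 = (0 - 29*(-122))*28 = (0 + 3538)*28 = 3538*28 = 99064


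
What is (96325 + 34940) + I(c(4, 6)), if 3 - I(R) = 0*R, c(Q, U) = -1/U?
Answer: 131268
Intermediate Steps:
I(R) = 3 (I(R) = 3 - 0*R = 3 - 1*0 = 3 + 0 = 3)
(96325 + 34940) + I(c(4, 6)) = (96325 + 34940) + 3 = 131265 + 3 = 131268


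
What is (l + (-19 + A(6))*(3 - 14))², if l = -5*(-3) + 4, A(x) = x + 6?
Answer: 9216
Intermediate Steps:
A(x) = 6 + x
l = 19 (l = 15 + 4 = 19)
(l + (-19 + A(6))*(3 - 14))² = (19 + (-19 + (6 + 6))*(3 - 14))² = (19 + (-19 + 12)*(-11))² = (19 - 7*(-11))² = (19 + 77)² = 96² = 9216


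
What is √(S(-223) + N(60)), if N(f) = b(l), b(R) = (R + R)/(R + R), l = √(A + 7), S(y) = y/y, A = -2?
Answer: √2 ≈ 1.4142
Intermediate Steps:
S(y) = 1
l = √5 (l = √(-2 + 7) = √5 ≈ 2.2361)
b(R) = 1 (b(R) = (2*R)/((2*R)) = (2*R)*(1/(2*R)) = 1)
N(f) = 1
√(S(-223) + N(60)) = √(1 + 1) = √2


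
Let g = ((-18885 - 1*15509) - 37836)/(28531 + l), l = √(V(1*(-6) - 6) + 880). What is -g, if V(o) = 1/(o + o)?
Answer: 9891811824/3907281989 - 202244*√2586/3907281989 ≈ 2.5290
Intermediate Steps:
V(o) = 1/(2*o)
l = 7*√2586/12 (l = √(1/(2*(1*(-6) - 6)) + 880) = √(1/(2*(-6 - 6)) + 880) = √((½)/(-12) + 880) = √((½)*(-1/12) + 880) = √(-1/24 + 880) = √(21119/24) = 7*√2586/12 ≈ 29.664)
g = -72230/(28531 + 7*√2586/12) (g = ((-18885 - 1*15509) - 37836)/(28531 + 7*√2586/12) = ((-18885 - 15509) - 37836)/(28531 + 7*√2586/12) = (-34394 - 37836)/(28531 + 7*√2586/12) = -72230/(28531 + 7*√2586/12) ≈ -2.5290)
-g = -(-9891811824/3907281989 + 202244*√2586/3907281989) = 9891811824/3907281989 - 202244*√2586/3907281989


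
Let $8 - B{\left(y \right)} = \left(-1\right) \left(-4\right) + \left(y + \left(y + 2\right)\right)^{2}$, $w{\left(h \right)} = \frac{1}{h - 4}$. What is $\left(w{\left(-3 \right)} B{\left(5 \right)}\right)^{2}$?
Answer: $400$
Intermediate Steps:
$w{\left(h \right)} = \frac{1}{-4 + h}$
$B{\left(y \right)} = 4 - \left(2 + 2 y\right)^{2}$ ($B{\left(y \right)} = 8 - \left(\left(-1\right) \left(-4\right) + \left(y + \left(y + 2\right)\right)^{2}\right) = 8 - \left(4 + \left(y + \left(2 + y\right)\right)^{2}\right) = 8 - \left(4 + \left(2 + 2 y\right)^{2}\right) = 4 - \left(2 + 2 y\right)^{2}$)
$\left(w{\left(-3 \right)} B{\left(5 \right)}\right)^{2} = \left(\frac{4 - 4 \left(1 + 5\right)^{2}}{-4 - 3}\right)^{2} = \left(\frac{4 - 4 \cdot 6^{2}}{-7}\right)^{2} = \left(- \frac{4 - 144}{7}\right)^{2} = \left(\left(- \frac{1}{7}\right) \left(-140\right)\right)^{2} = 20^{2} = 400$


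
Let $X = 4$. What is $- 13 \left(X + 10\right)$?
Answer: $-182$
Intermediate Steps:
$- 13 \left(X + 10\right) = - 13 \left(4 + 10\right) = \left(-13\right) 14 = -182$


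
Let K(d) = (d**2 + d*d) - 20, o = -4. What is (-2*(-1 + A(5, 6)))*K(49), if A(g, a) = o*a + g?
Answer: 191280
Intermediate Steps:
A(g, a) = g - 4*a (A(g, a) = -4*a + g = g - 4*a)
K(d) = -20 + 2*d**2 (K(d) = (d**2 + d**2) - 20 = 2*d**2 - 20 = -20 + 2*d**2)
(-2*(-1 + A(5, 6)))*K(49) = (-2*(-1 + (5 - 4*6)))*(-20 + 2*49**2) = (-2*(-1 + (5 - 24)))*(-20 + 2*2401) = (-2*(-1 - 19))*(-20 + 4802) = -2*(-20)*4782 = 40*4782 = 191280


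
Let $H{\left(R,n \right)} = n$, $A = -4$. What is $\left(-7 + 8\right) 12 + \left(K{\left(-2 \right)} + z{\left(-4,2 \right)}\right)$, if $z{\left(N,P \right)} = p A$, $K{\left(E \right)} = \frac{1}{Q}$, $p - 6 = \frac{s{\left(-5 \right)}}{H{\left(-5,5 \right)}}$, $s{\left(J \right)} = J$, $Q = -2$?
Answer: $- \frac{17}{2} \approx -8.5$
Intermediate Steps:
$p = 5$ ($p = 6 - \frac{5}{5} = 6 - 1 = 5$)
$K{\left(E \right)} = - \frac{1}{2}$ ($K{\left(E \right)} = \frac{1}{-2} = - \frac{1}{2}$)
$z{\left(N,P \right)} = -20$ ($z{\left(N,P \right)} = 5 \left(-4\right) = -20$)
$\left(-7 + 8\right) 12 + \left(K{\left(-2 \right)} + z{\left(-4,2 \right)}\right) = \left(-7 + 8\right) 12 - \frac{41}{2} = 1 \cdot 12 - \frac{41}{2} = 12 - \frac{41}{2} = - \frac{17}{2}$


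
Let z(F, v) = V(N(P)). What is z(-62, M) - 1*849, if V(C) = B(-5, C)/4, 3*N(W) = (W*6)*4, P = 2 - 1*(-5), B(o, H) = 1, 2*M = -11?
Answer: -3395/4 ≈ -848.75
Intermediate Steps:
M = -11/2 (M = (½)*(-11) = -11/2 ≈ -5.5000)
P = 7 (P = 2 + 5 = 7)
N(W) = 8*W (N(W) = ((W*6)*4)/3 = ((6*W)*4)/3 = (24*W)/3 = 8*W)
V(C) = ¼ (V(C) = 1/4 = 1*(¼) = ¼)
z(F, v) = ¼
z(-62, M) - 1*849 = ¼ - 1*849 = ¼ - 849 = -3395/4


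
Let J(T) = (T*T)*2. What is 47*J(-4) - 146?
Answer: 1358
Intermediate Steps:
J(T) = 2*T² (J(T) = T²*2 = 2*T²)
47*J(-4) - 146 = 47*(2*(-4)²) - 146 = 47*(2*16) - 146 = 47*32 - 146 = 1504 - 146 = 1358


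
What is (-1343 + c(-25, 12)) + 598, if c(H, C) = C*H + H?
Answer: -1070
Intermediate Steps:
c(H, C) = H + C*H
(-1343 + c(-25, 12)) + 598 = (-1343 - 25*(1 + 12)) + 598 = (-1343 - 25*13) + 598 = (-1343 - 325) + 598 = -1668 + 598 = -1070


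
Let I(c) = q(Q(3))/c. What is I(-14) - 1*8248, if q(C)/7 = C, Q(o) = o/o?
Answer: -16497/2 ≈ -8248.5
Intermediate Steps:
Q(o) = 1
q(C) = 7*C
I(c) = 7/c (I(c) = (7*1)/c = 7/c)
I(-14) - 1*8248 = 7/(-14) - 1*8248 = 7*(-1/14) - 8248 = -½ - 8248 = -16497/2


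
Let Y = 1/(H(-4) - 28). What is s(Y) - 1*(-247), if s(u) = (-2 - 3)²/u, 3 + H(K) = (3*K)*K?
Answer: 672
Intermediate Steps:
H(K) = -3 + 3*K² (H(K) = -3 + (3*K)*K = -3 + 3*K²)
Y = 1/17 (Y = 1/((-3 + 3*(-4)²) - 28) = 1/((-3 + 3*16) - 28) = 1/((-3 + 48) - 28) = 1/(45 - 28) = 1/17 ≈ 0.058824)
s(u) = 25/u (s(u) = (-5)²/u = 25/u)
s(Y) - 1*(-247) = 25/(1/17) - 1*(-247) = 25*17 + 247 = 425 + 247 = 672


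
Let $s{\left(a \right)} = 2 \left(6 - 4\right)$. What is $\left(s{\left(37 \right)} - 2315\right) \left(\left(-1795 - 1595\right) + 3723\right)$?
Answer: $-769563$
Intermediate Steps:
$s{\left(a \right)} = 4$ ($s{\left(a \right)} = 2 \cdot 2 = 4$)
$\left(s{\left(37 \right)} - 2315\right) \left(\left(-1795 - 1595\right) + 3723\right) = \left(4 - 2315\right) \left(\left(-1795 - 1595\right) + 3723\right) = \left(4 - 2315\right) \left(-3390 + 3723\right) = \left(-2311\right) 333 = -769563$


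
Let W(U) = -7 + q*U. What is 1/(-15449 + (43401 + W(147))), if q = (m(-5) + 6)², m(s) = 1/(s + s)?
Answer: 100/3306207 ≈ 3.0246e-5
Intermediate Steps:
m(s) = 1/(2*s)
q = 3481/100 (q = ((½)/(-5) + 6)² = ((½)*(-⅕) + 6)² = (-⅒ + 6)² = (59/10)² = 3481/100 ≈ 34.810)
W(U) = -7 + 3481*U/100
1/(-15449 + (43401 + W(147))) = 1/(-15449 + (43401 + (-7 + (3481/100)*147))) = 1/(-15449 + (43401 + (-7 + 511707/100))) = 1/(-15449 + (43401 + 511007/100)) = 1/(-15449 + 4851107/100) = 1/(3306207/100) = 100/3306207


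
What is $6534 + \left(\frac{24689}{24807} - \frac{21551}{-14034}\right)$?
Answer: $\frac{758545752325}{116047146} \approx 6536.5$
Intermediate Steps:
$6534 + \left(\frac{24689}{24807} - \frac{21551}{-14034}\right) = 6534 + \left(24689 \cdot \frac{1}{24807} - - \frac{21551}{14034}\right) = 6534 + \left(\frac{24689}{24807} + \frac{21551}{14034}\right) = 6534 + \frac{293700361}{116047146} = \frac{758545752325}{116047146}$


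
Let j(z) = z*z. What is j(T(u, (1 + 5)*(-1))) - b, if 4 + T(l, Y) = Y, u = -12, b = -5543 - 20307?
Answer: 25950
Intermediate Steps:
b = -25850
T(l, Y) = -4 + Y
j(z) = z²
j(T(u, (1 + 5)*(-1))) - b = (-4 + (1 + 5)*(-1))² - 1*(-25850) = (-4 + 6*(-1))² + 25850 = (-4 - 6)² + 25850 = (-10)² + 25850 = 100 + 25850 = 25950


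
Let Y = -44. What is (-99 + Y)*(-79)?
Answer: 11297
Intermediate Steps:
(-99 + Y)*(-79) = (-99 - 44)*(-79) = -143*(-79) = 11297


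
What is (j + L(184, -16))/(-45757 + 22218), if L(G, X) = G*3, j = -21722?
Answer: 21170/23539 ≈ 0.89936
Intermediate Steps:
L(G, X) = 3*G
(j + L(184, -16))/(-45757 + 22218) = (-21722 + 3*184)/(-45757 + 22218) = (-21722 + 552)/(-23539) = -21170*(-1/23539) = 21170/23539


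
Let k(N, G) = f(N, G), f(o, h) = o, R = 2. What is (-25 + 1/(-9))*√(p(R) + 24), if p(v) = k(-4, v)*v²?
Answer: -452*√2/9 ≈ -71.025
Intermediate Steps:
k(N, G) = N
p(v) = -4*v²
(-25 + 1/(-9))*√(p(R) + 24) = (-25 + 1/(-9))*√(-4*2² + 24) = (-25 - ⅑)*√(-4*4 + 24) = -226*√(-16 + 24)/9 = -452*√2/9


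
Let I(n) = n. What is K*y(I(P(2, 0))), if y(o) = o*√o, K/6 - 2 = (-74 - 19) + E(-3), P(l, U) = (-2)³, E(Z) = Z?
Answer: 9024*I*√2 ≈ 12762.0*I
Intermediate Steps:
P(l, U) = -8
K = -564 (K = 12 + 6*((-74 - 19) - 3) = 12 + 6*(-93 - 3) = 12 + 6*(-96) = 12 - 576 = -564)
y(o) = o^(3/2)
K*y(I(P(2, 0))) = -(-9024)*I*√2 = 9024*I*√2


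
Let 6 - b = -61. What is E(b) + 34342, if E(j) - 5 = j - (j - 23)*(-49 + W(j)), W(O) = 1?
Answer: 36526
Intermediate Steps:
b = 67 (b = 6 - 1*(-61) = 6 + 61 = 67)
E(j) = -1099 + 49*j (E(j) = 5 + (j - (j - 23)*(-49 + 1)) = 5 + (j - (-23 + j)*(-48)) = 5 + (j - (1104 - 48*j)) = 5 + (j + (-1104 + 48*j)) = 5 + (-1104 + 49*j) = -1099 + 49*j)
E(b) + 34342 = (-1099 + 49*67) + 34342 = (-1099 + 3283) + 34342 = 2184 + 34342 = 36526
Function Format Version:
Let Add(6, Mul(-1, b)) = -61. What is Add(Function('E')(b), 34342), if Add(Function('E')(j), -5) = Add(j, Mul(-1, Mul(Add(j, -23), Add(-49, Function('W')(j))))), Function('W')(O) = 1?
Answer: 36526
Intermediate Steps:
b = 67 (b = Add(6, Mul(-1, -61)) = Add(6, 61) = 67)
Function('E')(j) = Add(-1099, Mul(49, j)) (Function('E')(j) = Add(5, Add(j, Mul(-1, Mul(Add(j, -23), Add(-49, 1))))) = Add(5, Add(j, Mul(-1, Mul(Add(-23, j), -48)))) = Add(5, Add(j, Mul(-1, Add(1104, Mul(-48, j))))) = Add(5, Add(j, Add(-1104, Mul(48, j)))) = Add(5, Add(-1104, Mul(49, j))) = Add(-1099, Mul(49, j)))
Add(Function('E')(b), 34342) = Add(Add(-1099, Mul(49, 67)), 34342) = Add(Add(-1099, 3283), 34342) = Add(2184, 34342) = 36526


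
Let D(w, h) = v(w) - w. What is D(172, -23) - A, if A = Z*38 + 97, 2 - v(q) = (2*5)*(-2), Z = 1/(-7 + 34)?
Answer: -6707/27 ≈ -248.41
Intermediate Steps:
Z = 1/27 ≈ 0.037037
v(q) = 22 (v(q) = 2 - 2*5*(-2) = 2 - 10*(-2) = 2 - 1*(-20) = 2 + 20 = 22)
A = 2657/27 (A = (1/27)*38 + 97 = 38/27 + 97 = 2657/27 ≈ 98.407)
D(w, h) = 22 - w
D(172, -23) - A = (22 - 1*172) - 1*2657/27 = (22 - 172) - 2657/27 = -150 - 2657/27 = -6707/27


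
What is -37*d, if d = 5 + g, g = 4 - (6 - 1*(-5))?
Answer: 74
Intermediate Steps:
g = -7 (g = 4 - (6 + 5) = 4 - 1*11 = 4 - 11 = -7)
d = -2 (d = 5 - 7 = -2)
-37*d = -37*(-2) = 74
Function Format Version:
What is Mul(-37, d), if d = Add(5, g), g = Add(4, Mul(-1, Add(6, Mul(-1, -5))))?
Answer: 74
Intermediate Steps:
g = -7 (g = Add(4, Mul(-1, Add(6, 5))) = Add(4, Mul(-1, 11)) = Add(4, -11) = -7)
d = -2 (d = Add(5, -7) = -2)
Mul(-37, d) = Mul(-37, -2) = 74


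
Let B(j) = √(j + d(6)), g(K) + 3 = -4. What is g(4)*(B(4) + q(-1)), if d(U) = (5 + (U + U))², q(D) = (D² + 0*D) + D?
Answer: -7*√293 ≈ -119.82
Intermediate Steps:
g(K) = -7 (g(K) = -3 - 4 = -7)
q(D) = D + D² (q(D) = (D² + 0) + D = D² + D = D + D²)
d(U) = (5 + 2*U)²
B(j) = √(289 + j) (B(j) = √(j + (5 + 2*6)²) = √(j + (5 + 12)²) = √(j + 17²) = √(j + 289) = √(289 + j))
g(4)*(B(4) + q(-1)) = -7*(√(289 + 4) - (1 - 1)) = -7*(√293 - 1*0) = -7*(√293 + 0) = -7*√293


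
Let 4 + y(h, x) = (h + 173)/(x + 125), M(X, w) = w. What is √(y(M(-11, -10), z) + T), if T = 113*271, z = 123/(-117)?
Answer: √715521926902/4834 ≈ 174.99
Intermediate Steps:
z = -41/39 (z = 123*(-1/117) = -41/39 ≈ -1.0513)
y(h, x) = -4 + (173 + h)/(125 + x) (y(h, x) = -4 + (h + 173)/(x + 125) = -4 + (173 + h)/(125 + x))
T = 30623
√(y(M(-11, -10), z) + T) = √((-327 - 10 - 4*(-41/39))/(125 - 41/39) + 30623) = √((-327 - 10 + 164/39)/(4834/39) + 30623) = √((39/4834)*(-12979/39) + 30623) = √(-12979/4834 + 30623) = √(148018603/4834) = √715521926902/4834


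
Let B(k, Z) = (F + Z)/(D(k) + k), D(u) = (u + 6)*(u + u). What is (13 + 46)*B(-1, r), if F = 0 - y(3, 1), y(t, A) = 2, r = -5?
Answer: 413/11 ≈ 37.545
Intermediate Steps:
F = -2 (F = 0 - 1*2 = 0 - 2 = -2)
D(u) = 2*u*(6 + u) (D(u) = (6 + u)*(2*u) = 2*u*(6 + u))
B(k, Z) = (-2 + Z)/(k + 2*k*(6 + k)) (B(k, Z) = (-2 + Z)/(2*k*(6 + k) + k) = (-2 + Z)/(k + 2*k*(6 + k)))
(13 + 46)*B(-1, r) = (13 + 46)*((-2 - 5)/((-1)*(13 + 2*(-1)))) = 59*(-1*(-7)/(13 - 2)) = 59*(-1*(-7)/11) = 59*(-1*1/11*(-7)) = 59*(7/11) = 413/11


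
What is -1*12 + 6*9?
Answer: 42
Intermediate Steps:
-1*12 + 6*9 = -12 + 54 = 42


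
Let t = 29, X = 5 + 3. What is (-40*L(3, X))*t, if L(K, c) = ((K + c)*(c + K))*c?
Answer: -1122880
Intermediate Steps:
X = 8
L(K, c) = c*(K + c)**2 (L(K, c) = ((K + c)*(K + c))*c = (K + c)**2*c = c*(K + c)**2)
(-40*L(3, X))*t = -320*(3 + 8)**2*29 = -320*11**2*29 = -320*121*29 = -40*968*29 = -38720*29 = -1122880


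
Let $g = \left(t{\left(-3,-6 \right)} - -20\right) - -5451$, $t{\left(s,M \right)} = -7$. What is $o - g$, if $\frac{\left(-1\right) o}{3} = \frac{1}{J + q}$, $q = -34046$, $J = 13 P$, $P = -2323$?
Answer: $- \frac{117011559}{21415} \approx -5464.0$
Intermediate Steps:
$J = -30199$ ($J = 13 \left(-2323\right) = -30199$)
$g = 5464$ ($g = \left(-7 - -20\right) - -5451 = \left(-7 + 20\right) + 5451 = 13 + 5451 = 5464$)
$o = \frac{1}{21415}$ ($o = - \frac{3}{-30199 - 34046} = - \frac{3}{-64245} = \left(-3\right) \left(- \frac{1}{64245}\right) = \frac{1}{21415} \approx 4.6696 \cdot 10^{-5}$)
$o - g = \frac{1}{21415} - 5464 = - \frac{117011559}{21415}$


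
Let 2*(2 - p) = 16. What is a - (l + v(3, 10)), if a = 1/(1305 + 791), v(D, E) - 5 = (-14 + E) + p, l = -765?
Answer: 1613921/2096 ≈ 770.00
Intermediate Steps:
p = -6 (p = 2 - ½*16 = 2 - 8 = -6)
v(D, E) = -15 + E (v(D, E) = 5 + ((-14 + E) - 6) = 5 + (-20 + E) = -15 + E)
a = 1/2096 ≈ 0.00047710
a - (l + v(3, 10)) = 1/2096 - (-765 + (-15 + 10)) = 1/2096 - (-765 - 5) = 1/2096 - 1*(-770) = 1/2096 + 770 = 1613921/2096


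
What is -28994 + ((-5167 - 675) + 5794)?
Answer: -29042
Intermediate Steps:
-28994 + ((-5167 - 675) + 5794) = -28994 + (-5842 + 5794) = -28994 - 48 = -29042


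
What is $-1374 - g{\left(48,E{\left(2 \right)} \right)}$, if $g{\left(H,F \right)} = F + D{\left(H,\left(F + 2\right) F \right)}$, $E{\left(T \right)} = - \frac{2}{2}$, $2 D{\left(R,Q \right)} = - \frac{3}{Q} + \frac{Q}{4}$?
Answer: $- \frac{10995}{8} \approx -1374.4$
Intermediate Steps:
$D{\left(R,Q \right)} = - \frac{3}{2 Q} + \frac{Q}{8}$ ($D{\left(R,Q \right)} = \frac{- \frac{3}{Q} + \frac{Q}{4}}{2} = - \frac{3}{2 Q} + \frac{Q}{8}$)
$E{\left(T \right)} = -1$ ($E{\left(T \right)} = \left(-2\right) \frac{1}{2} = -1$)
$g{\left(H,F \right)} = F + \frac{-12 + F^{2} \left(2 + F\right)^{2}}{8 F \left(2 + F\right)}$ ($g{\left(H,F \right)} = F + \frac{-12 + \left(\left(F + 2\right) F\right)^{2}}{8 \left(F + 2\right) F} = F + \frac{-12 + \left(\left(2 + F\right) F\right)^{2}}{8 \left(2 + F\right) F} = F + \frac{-12 + \left(F \left(2 + F\right)\right)^{2}}{8 F \left(2 + F\right)} = F + \frac{\frac{1}{F \left(2 + F\right)} \left(-12 + F^{2} \left(2 + F\right)^{2}\right)}{8} = F + \frac{-12 + F^{2} \left(2 + F\right)^{2}}{8 F \left(2 + F\right)}$)
$-1374 - g{\left(48,E{\left(2 \right)} \right)} = -1374 - \frac{-12 + \left(-1\right)^{4} + 12 \left(-1\right)^{3} + 20 \left(-1\right)^{2}}{8 \left(-1\right) \left(2 - 1\right)} = -1374 - \frac{1}{8} \left(-1\right) 1^{-1} \left(-12 + 1 + 12 \left(-1\right) + 20 \cdot 1\right) = -1374 - \frac{1}{8} \left(-1\right) 1 \left(-12 + 1 - 12 + 20\right) = -1374 - \frac{1}{8} \left(-1\right) 1 \left(-3\right) = -1374 - \frac{3}{8} = - \frac{10995}{8}$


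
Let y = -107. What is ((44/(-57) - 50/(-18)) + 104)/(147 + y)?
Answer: 18127/6840 ≈ 2.6501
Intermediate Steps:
((44/(-57) - 50/(-18)) + 104)/(147 + y) = ((44/(-57) - 50/(-18)) + 104)/(147 - 107) = ((44*(-1/57) - 50*(-1/18)) + 104)/40 = ((-44/57 + 25/9) + 104)/40 = (343/171 + 104)/40 = (1/40)*(18127/171) = 18127/6840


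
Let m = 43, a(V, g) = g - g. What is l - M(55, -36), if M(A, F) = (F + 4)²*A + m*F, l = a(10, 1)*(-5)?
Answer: -54772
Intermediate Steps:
a(V, g) = 0
l = 0 (l = 0*(-5) = 0)
M(A, F) = 43*F + A*(4 + F)² (M(A, F) = (F + 4)²*A + 43*F = (4 + F)²*A + 43*F = A*(4 + F)² + 43*F = 43*F + A*(4 + F)²)
l - M(55, -36) = 0 - (43*(-36) + 55*(4 - 36)²) = 0 - (-1548 + 55*(-32)²) = 0 - (-1548 + 55*1024) = 0 - (-1548 + 56320) = 0 - 1*54772 = 0 - 54772 = -54772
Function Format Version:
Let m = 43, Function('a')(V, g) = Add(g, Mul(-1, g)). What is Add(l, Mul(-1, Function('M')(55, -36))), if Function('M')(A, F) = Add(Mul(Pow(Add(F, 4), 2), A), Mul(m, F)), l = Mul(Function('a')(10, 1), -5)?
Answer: -54772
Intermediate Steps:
Function('a')(V, g) = 0
l = 0 (l = Mul(0, -5) = 0)
Function('M')(A, F) = Add(Mul(43, F), Mul(A, Pow(Add(4, F), 2))) (Function('M')(A, F) = Add(Mul(Pow(Add(F, 4), 2), A), Mul(43, F)) = Add(Mul(Pow(Add(4, F), 2), A), Mul(43, F)) = Add(Mul(A, Pow(Add(4, F), 2)), Mul(43, F)) = Add(Mul(43, F), Mul(A, Pow(Add(4, F), 2))))
Add(l, Mul(-1, Function('M')(55, -36))) = Add(0, Mul(-1, Add(Mul(43, -36), Mul(55, Pow(Add(4, -36), 2))))) = Add(0, Mul(-1, Add(-1548, Mul(55, Pow(-32, 2))))) = Add(0, Mul(-1, Add(-1548, Mul(55, 1024)))) = Add(0, Mul(-1, Add(-1548, 56320))) = Add(0, Mul(-1, 54772)) = Add(0, -54772) = -54772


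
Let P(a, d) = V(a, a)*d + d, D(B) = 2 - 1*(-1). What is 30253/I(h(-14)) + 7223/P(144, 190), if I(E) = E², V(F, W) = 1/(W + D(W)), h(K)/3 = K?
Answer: 680924011/12400920 ≈ 54.909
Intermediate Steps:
D(B) = 3 (D(B) = 2 + 1 = 3)
h(K) = 3*K
V(F, W) = 1/(3 + W) (V(F, W) = 1/(W + 3) = 1/(3 + W))
P(a, d) = d + d/(3 + a) (P(a, d) = d/(3 + a) + d = d + d/(3 + a))
30253/I(h(-14)) + 7223/P(144, 190) = 30253/((3*(-14))²) + 7223/((190*(4 + 144)/(3 + 144))) = 30253/((-42)²) + 7223/((190*148/147)) = 30253/1764 + 7223/((190*(1/147)*148)) = 30253*(1/1764) + 7223/(28120/147) = 30253/1764 + 7223*(147/28120) = 30253/1764 + 1061781/28120 = 680924011/12400920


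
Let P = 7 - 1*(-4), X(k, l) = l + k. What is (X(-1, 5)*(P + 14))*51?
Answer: 5100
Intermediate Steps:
X(k, l) = k + l
P = 11 (P = 7 + 4 = 11)
(X(-1, 5)*(P + 14))*51 = ((-1 + 5)*(11 + 14))*51 = (4*25)*51 = 100*51 = 5100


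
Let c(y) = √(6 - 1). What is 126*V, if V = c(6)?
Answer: 126*√5 ≈ 281.74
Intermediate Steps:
c(y) = √5
V = √5 ≈ 2.2361
126*V = 126*√5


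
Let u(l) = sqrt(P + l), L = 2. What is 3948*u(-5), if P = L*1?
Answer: 3948*I*sqrt(3) ≈ 6838.1*I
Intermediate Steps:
P = 2 (P = 2*1 = 2)
u(l) = sqrt(2 + l)
3948*u(-5) = 3948*sqrt(2 - 5) = 3948*sqrt(-3) = 3948*(I*sqrt(3)) = 3948*I*sqrt(3)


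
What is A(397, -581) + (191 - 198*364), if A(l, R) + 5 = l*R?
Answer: -302543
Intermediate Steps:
A(l, R) = -5 + R*l (A(l, R) = -5 + l*R = -5 + R*l)
A(397, -581) + (191 - 198*364) = (-5 - 581*397) + (191 - 198*364) = (-5 - 230657) + (191 - 72072) = -230662 - 71881 = -302543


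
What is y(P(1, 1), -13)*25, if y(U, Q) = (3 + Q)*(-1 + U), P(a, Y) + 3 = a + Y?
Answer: 500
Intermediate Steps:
P(a, Y) = -3 + Y + a (P(a, Y) = -3 + (a + Y) = -3 + (Y + a) = -3 + Y + a)
y(U, Q) = (-1 + U)*(3 + Q)
y(P(1, 1), -13)*25 = (-3 - 1*(-13) + 3*(-3 + 1 + 1) - 13*(-3 + 1 + 1))*25 = (-3 + 13 + 3*(-1) - 13*(-1))*25 = (-3 + 13 - 3 + 13)*25 = 20*25 = 500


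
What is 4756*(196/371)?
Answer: 133168/53 ≈ 2512.6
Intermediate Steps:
4756*(196/371) = 4756*(196*(1/371)) = 4756*(28/53) = 133168/53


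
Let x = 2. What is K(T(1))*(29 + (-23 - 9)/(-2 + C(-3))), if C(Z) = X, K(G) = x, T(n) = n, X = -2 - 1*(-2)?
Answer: 90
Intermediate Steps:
X = 0 (X = -2 + 2 = 0)
K(G) = 2
C(Z) = 0
K(T(1))*(29 + (-23 - 9)/(-2 + C(-3))) = 2*(29 + (-23 - 9)/(-2 + 0)) = 2*(29 - 32/(-2)) = 2*(29 - 32*(-½)) = 2*(29 + 16) = 2*45 = 90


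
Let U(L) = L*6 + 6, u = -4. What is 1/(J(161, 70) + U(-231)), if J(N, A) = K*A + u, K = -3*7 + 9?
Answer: -1/2224 ≈ -0.00044964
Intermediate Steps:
u = -4 (u = -2*2 = -4)
K = -12 (K = -21 + 9 = -12)
J(N, A) = -4 - 12*A (J(N, A) = -12*A - 4 = -4 - 12*A)
U(L) = 6 + 6*L (U(L) = 6*L + 6 = 6 + 6*L)
1/(J(161, 70) + U(-231)) = 1/((-4 - 12*70) + (6 + 6*(-231))) = 1/((-4 - 840) + (6 - 1386)) = 1/(-844 - 1380) = 1/(-2224) = -1/2224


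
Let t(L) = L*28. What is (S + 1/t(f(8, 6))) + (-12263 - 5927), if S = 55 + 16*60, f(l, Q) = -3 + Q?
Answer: -1442699/84 ≈ -17175.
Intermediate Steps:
t(L) = 28*L
S = 1015 (S = 55 + 960 = 1015)
(S + 1/t(f(8, 6))) + (-12263 - 5927) = (1015 + 1/(28*(-3 + 6))) + (-12263 - 5927) = (1015 + 1/(28*3)) - 18190 = (1015 + 1/84) - 18190 = 85261/84 - 18190 = -1442699/84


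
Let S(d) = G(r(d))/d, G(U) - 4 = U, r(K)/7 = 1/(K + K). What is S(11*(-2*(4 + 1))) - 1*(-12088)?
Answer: 292528727/24200 ≈ 12088.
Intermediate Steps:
r(K) = 7/(2*K) (r(K) = 7/(K + K) = 7/((2*K)) = 7*(1/(2*K)) = 7/(2*K))
G(U) = 4 + U
S(d) = (4 + 7/(2*d))/d
S(11*(-2*(4 + 1))) - 1*(-12088) = (7 + 8*(11*(-2*(4 + 1))))/(2*(11*(-2*(4 + 1)))²) - 1*(-12088) = (7 + 8*(11*(-2*5)))/(2*(11*(-2*5))²) + 12088 = (7 + 8*(11*(-10)))/(2*(11*(-10))²) + 12088 = (½)*(7 + 8*(-110))/(-110)² + 12088 = (½)*(1/12100)*(7 - 880) + 12088 = (½)*(1/12100)*(-873) + 12088 = -873/24200 + 12088 = 292528727/24200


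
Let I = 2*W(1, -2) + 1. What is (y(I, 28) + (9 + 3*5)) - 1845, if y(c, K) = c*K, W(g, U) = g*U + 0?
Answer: -1905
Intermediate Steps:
W(g, U) = U*g (W(g, U) = U*g + 0 = U*g)
I = -3 (I = 2*(-2*1) + 1 = 2*(-2) + 1 = -4 + 1 = -3)
y(c, K) = K*c
(y(I, 28) + (9 + 3*5)) - 1845 = (28*(-3) + (9 + 3*5)) - 1845 = (-84 + (9 + 15)) - 1845 = (-84 + 24) - 1845 = -60 - 1845 = -1905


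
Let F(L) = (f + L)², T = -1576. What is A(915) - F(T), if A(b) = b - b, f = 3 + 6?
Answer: -2455489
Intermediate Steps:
f = 9
A(b) = 0
F(L) = (9 + L)²
A(915) - F(T) = 0 - (9 - 1576)² = 0 - 1*(-1567)² = 0 - 1*2455489 = 0 - 2455489 = -2455489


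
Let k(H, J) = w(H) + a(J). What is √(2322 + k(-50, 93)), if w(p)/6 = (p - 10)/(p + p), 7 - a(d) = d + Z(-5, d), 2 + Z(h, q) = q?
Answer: √53715/5 ≈ 46.353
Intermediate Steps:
Z(h, q) = -2 + q
a(d) = 9 - 2*d (a(d) = 7 - (d + (-2 + d)) = 7 - (-2 + 2*d) = 7 + (2 - 2*d) = 9 - 2*d)
w(p) = 3*(-10 + p)/p (w(p) = 6*((p - 10)/(p + p)) = 6*((-10 + p)/((2*p))) = 6*((-10 + p)*(1/(2*p))) = 6*((-10 + p)/(2*p)) = 3*(-10 + p)/p)
k(H, J) = 12 - 30/H - 2*J (k(H, J) = (3 - 30/H) + (9 - 2*J) = 12 - 30/H - 2*J)
√(2322 + k(-50, 93)) = √(2322 + (12 - 30/(-50) - 2*93)) = √(2322 + (12 - 30*(-1/50) - 186)) = √(2322 + (12 + ⅗ - 186)) = √(2322 - 867/5) = √(10743/5) = √53715/5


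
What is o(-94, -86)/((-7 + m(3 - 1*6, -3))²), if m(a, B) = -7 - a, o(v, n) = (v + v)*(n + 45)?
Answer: 7708/121 ≈ 63.702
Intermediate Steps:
o(v, n) = 2*v*(45 + n) (o(v, n) = (2*v)*(45 + n) = 2*v*(45 + n))
o(-94, -86)/((-7 + m(3 - 1*6, -3))²) = (2*(-94)*(45 - 86))/((-7 + (-7 - (3 - 1*6)))²) = (2*(-94)*(-41))/((-7 + (-7 - (3 - 6)))²) = 7708/((-7 + (-7 - 1*(-3)))²) = 7708/((-7 + (-7 + 3))²) = 7708/((-7 - 4)²) = 7708/((-11)²) = 7708/121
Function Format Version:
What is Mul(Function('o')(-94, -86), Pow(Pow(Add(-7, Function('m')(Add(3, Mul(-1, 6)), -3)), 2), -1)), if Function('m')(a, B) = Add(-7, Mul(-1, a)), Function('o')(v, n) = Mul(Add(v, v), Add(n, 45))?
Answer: Rational(7708, 121) ≈ 63.702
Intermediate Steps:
Function('o')(v, n) = Mul(2, v, Add(45, n)) (Function('o')(v, n) = Mul(Mul(2, v), Add(45, n)) = Mul(2, v, Add(45, n)))
Mul(Function('o')(-94, -86), Pow(Pow(Add(-7, Function('m')(Add(3, Mul(-1, 6)), -3)), 2), -1)) = Mul(Mul(2, -94, Add(45, -86)), Pow(Pow(Add(-7, Add(-7, Mul(-1, Add(3, Mul(-1, 6))))), 2), -1)) = Mul(Mul(2, -94, -41), Pow(Pow(Add(-7, Add(-7, Mul(-1, Add(3, -6)))), 2), -1)) = Mul(7708, Pow(Pow(Add(-7, Add(-7, Mul(-1, -3))), 2), -1)) = Mul(7708, Pow(Pow(Add(-7, Add(-7, 3)), 2), -1)) = Mul(7708, Pow(Pow(Add(-7, -4), 2), -1)) = Mul(7708, Pow(Pow(-11, 2), -1)) = Mul(7708, Pow(121, -1)) = Mul(7708, Rational(1, 121)) = Rational(7708, 121)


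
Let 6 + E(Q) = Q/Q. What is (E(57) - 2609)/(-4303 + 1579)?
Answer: 1307/1362 ≈ 0.95962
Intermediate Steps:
E(Q) = -5 (E(Q) = -6 + Q/Q = -6 + 1 = -5)
(E(57) - 2609)/(-4303 + 1579) = (-5 - 2609)/(-4303 + 1579) = -2614/(-2724) = -2614*(-1/2724) = 1307/1362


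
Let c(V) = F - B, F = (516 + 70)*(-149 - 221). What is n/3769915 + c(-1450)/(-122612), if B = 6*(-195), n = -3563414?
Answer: 188032426191/231118408990 ≈ 0.81358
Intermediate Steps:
F = -216820 (F = 586*(-370) = -216820)
B = -1170
c(V) = -215650 (c(V) = -216820 - 1*(-1170) = -216820 + 1170 = -215650)
n/3769915 + c(-1450)/(-122612) = -3563414/3769915 - 215650/(-122612) = -3563414*1/3769915 - 215650*(-1/122612) = -3563414/3769915 + 107825/61306 = 188032426191/231118408990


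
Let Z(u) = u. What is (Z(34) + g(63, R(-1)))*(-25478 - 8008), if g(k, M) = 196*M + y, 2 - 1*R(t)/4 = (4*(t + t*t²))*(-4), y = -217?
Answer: 793718658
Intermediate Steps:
R(t) = 8 + 64*t + 64*t³ (R(t) = 8 - 4*4*(t + t*t²)*(-4) = 8 - 4*4*(t + t³)*(-4) = 8 - 4*(4*t + 4*t³)*(-4) = 8 - 4*(-16*t - 16*t³) = 8 + (64*t + 64*t³) = 8 + 64*t + 64*t³)
g(k, M) = -217 + 196*M (g(k, M) = 196*M - 217 = -217 + 196*M)
(Z(34) + g(63, R(-1)))*(-25478 - 8008) = (34 + (-217 + 196*(8 + 64*(-1) + 64*(-1)³)))*(-25478 - 8008) = (34 + (-217 + 196*(8 - 64 + 64*(-1))))*(-33486) = (34 + (-217 + 196*(8 - 64 - 64)))*(-33486) = (34 + (-217 + 196*(-120)))*(-33486) = (34 + (-217 - 23520))*(-33486) = (34 - 23737)*(-33486) = -23703*(-33486) = 793718658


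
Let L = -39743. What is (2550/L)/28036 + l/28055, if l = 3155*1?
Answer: 351533908969/3125985585514 ≈ 0.11246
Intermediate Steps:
l = 3155
(2550/L)/28036 + l/28055 = (2550/(-39743))/28036 + 3155/28055 = (2550*(-1/39743))*(1/28036) + 3155*(1/28055) = -2550/39743*1/28036 + 631/5611 = -1275/557117374 + 631/5611 = 351533908969/3125985585514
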